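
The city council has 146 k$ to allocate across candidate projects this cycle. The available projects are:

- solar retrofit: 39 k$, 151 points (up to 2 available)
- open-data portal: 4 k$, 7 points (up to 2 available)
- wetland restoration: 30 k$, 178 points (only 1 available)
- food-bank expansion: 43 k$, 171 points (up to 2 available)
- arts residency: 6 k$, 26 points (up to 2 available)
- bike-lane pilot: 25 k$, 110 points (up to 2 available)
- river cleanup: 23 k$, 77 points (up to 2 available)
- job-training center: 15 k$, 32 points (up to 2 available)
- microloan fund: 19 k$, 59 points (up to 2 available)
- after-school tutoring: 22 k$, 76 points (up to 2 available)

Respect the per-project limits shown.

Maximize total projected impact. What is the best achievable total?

Taking the top-ratio projects first gives 2×open-data portal + wetland restoration + food-bank expansion + 2×arts residency + 2×bike-lane pilot for 635 (143 k$).
Replace 2×open-data portal and 2×arts residency with river cleanup: the trade gains 11 net, giving 646 at 146 k$.
That's the maximum — no swap from here does better than 646.

646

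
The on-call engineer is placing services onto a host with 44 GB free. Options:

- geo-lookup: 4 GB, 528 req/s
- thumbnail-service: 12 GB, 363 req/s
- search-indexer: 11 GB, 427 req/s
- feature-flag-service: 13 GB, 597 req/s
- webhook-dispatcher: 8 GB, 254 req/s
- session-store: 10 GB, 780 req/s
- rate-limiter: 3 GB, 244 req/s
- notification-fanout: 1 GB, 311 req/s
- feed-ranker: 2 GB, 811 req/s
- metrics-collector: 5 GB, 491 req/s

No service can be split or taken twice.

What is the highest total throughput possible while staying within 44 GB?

3846

Greedy by ratio would take geo-lookup + feature-flag-service + session-store + rate-limiter + notification-fanout + feed-ranker + metrics-collector: 38 GB used, total 3762.
The 13 GB tied up in feature-flag-service is better spent on search-indexer + webhook-dispatcher — total rises to 3846 (44 GB).
Nothing else within 44 GB beats 3846.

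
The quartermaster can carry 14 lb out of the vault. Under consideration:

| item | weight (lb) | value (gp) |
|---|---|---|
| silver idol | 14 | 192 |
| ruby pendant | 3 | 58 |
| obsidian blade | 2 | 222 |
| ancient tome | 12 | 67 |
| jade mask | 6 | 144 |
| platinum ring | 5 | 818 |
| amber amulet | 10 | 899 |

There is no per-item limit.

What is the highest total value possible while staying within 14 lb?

2080

By value per lb: platinum ring 163.60, obsidian blade 111.00, amber amulet 89.90, jade mask 24.00 lead.
Taking 2×obsidian blade + 2×platinum ring: 14 lb used, 2080 in value.
That's the maximum — no swap from here does better than 2080.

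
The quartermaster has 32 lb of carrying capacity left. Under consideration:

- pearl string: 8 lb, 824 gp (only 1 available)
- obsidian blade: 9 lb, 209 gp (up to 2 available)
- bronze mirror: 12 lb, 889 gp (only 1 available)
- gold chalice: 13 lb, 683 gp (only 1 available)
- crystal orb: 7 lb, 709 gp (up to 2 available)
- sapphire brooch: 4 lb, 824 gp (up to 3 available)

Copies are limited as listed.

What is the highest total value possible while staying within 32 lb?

Density check — sapphire brooch 206.00, pearl string 103.00, crystal orb 101.29 are the best per lb.
Taking the top-ratio items first gives pearl string + crystal orb + 3×sapphire brooch for 4005 (27 lb).
Replace crystal orb with bronze mirror: the trade gains 180 net, giving 4185 at 32 lb.
Every other selection either busts 32 lb or exceeds an availability limit or fails to beat 4185.

4185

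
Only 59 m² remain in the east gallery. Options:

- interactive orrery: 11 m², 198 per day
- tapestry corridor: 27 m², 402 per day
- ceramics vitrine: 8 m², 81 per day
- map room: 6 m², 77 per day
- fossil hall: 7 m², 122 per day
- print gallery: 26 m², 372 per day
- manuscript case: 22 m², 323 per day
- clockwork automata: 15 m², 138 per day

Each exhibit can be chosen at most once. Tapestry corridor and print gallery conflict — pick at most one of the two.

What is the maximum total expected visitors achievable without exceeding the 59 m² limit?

Density check — interactive orrery 18.00, fossil hall 17.43, tapestry corridor 14.89 are the best per m².
A density-first pass picks interactive orrery + tapestry corridor + ceramics vitrine + map room + fossil hall — 880 at 59 m².
But interactive orrery + print gallery + manuscript case fits in 59 m² and reaches 893.

893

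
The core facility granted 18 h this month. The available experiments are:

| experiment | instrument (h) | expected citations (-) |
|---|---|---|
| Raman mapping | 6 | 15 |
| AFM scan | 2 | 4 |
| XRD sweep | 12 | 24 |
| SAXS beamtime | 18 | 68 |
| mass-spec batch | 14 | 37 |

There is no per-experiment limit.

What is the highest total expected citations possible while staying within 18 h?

68

Taking SAXS beamtime: 18 h used, 68 in expected citations.
Nothing else within 18 h beats 68.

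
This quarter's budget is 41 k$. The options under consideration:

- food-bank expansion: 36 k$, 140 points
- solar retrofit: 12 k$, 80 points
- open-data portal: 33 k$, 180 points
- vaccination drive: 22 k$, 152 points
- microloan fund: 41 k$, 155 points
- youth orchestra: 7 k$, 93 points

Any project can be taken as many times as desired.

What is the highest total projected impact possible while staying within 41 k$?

465

5×youth orchestra uses 35 of the 41 k$ and totals 465.
That's the maximum — no swap from here does better than 465.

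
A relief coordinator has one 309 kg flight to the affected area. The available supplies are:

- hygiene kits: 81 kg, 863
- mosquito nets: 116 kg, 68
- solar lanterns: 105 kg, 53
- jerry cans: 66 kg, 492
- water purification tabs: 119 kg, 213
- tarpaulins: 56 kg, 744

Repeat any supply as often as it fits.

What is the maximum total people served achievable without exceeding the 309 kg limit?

3839

Taking the top-ratio supplies first gives 5×tarpaulins for 3720 (280 kg).
Replace tarpaulins with hygiene kits: the trade gains 119 net, giving 3839 at 305 kg.
That's the maximum — no swap from here does better than 3839.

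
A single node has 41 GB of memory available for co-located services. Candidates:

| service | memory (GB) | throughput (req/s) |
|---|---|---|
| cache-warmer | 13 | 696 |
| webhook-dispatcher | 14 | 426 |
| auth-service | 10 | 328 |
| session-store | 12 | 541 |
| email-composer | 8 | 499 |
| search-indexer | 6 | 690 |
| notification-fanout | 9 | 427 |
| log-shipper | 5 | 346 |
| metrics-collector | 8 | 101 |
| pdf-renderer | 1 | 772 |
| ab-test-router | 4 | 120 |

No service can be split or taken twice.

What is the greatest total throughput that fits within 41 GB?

Filling by ratio: cache-warmer + email-composer + search-indexer + log-shipper + pdf-renderer + ab-test-router for 3123, with 4 GB left unused.
Replace cache-warmer and ab-test-router with session-store + notification-fanout: the trade gains 152 net, giving 3275 at 41 GB.
That's the maximum — no swap from here does better than 3275.

3275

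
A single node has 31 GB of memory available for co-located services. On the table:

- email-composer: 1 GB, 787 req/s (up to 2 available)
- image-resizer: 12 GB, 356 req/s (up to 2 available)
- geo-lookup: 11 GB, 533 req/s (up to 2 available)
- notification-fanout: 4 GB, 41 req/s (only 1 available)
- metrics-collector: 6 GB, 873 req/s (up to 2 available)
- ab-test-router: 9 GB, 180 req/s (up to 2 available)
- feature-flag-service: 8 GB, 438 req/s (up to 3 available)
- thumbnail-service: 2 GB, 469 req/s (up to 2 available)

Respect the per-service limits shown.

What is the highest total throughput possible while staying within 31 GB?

4791

Filling by ratio: 2×email-composer + notification-fanout + 2×metrics-collector + feature-flag-service + 2×thumbnail-service for 4737, with 1 GB left unused.
Dropping notification-fanout and feature-flag-service frees 12 GB; slotting in geo-lookup (11 GB) lifts the total to 4791 at 29 GB.
Nothing else within 31 GB beats 4791.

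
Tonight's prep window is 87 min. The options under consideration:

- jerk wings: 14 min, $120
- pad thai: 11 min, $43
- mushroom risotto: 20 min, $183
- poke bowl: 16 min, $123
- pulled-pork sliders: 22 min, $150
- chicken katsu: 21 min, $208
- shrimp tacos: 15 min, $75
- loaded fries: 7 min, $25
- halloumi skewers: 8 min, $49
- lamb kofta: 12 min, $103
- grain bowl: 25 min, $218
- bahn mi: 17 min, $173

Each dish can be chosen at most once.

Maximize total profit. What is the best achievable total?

790

Greedy by ratio would take mushroom risotto + chicken katsu + grain bowl + bahn mi: 83 min used, total 782.
Replace grain bowl with poke bowl + lamb kofta: the trade gains 8 net, giving 790 at 86 min.
Nothing else within 87 min beats 790.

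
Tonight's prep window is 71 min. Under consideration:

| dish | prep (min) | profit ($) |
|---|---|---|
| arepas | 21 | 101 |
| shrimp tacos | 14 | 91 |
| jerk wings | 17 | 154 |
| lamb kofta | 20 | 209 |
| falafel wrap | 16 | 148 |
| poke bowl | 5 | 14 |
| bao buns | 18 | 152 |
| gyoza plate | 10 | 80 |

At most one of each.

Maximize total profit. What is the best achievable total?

Jerk wings + lamb kofta + falafel wrap + bao buns uses 71 of the 71 min and totals 663.
Nothing else within 71 min beats 663.

663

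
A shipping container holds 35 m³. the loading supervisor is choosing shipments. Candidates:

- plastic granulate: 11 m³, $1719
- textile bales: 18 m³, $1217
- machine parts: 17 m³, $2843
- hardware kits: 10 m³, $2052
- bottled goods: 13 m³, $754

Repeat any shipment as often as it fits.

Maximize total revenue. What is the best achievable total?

6156

Taking 3×hardware kits: 30 m³ used, 6156 in revenue.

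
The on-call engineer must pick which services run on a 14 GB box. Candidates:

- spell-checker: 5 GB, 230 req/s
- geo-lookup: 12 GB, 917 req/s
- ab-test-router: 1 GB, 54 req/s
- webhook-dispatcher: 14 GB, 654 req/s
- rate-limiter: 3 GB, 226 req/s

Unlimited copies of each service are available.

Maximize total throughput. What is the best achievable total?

Density check — geo-lookup 76.42, rate-limiter 75.33, ab-test-router 54.00, webhook-dispatcher 46.71 are the best per GB.
Best packing: geo-lookup + 2×ab-test-router — 14 GB, 1025 total.

1025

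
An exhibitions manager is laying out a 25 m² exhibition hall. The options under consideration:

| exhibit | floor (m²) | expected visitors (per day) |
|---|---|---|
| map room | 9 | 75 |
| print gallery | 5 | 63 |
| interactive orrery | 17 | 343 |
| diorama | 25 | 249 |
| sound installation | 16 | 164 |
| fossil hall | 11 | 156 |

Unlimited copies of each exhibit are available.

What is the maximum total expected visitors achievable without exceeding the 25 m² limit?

406

Taking print gallery + interactive orrery: 22 m² used, 406 in expected visitors.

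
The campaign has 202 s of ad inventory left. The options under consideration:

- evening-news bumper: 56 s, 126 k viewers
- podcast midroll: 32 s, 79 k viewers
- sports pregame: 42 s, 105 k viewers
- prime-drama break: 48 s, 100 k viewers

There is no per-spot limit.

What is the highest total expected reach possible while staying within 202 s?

500

Density check — sports pregame 2.50, podcast midroll 2.47, evening-news bumper 2.25 are the best per s.
A density-first pass picks podcast midroll + 4×sports pregame — 499 at 200 s.
Dropping 3×sports pregame frees 126 s; slotting in 4×podcast midroll (128 s) lifts the total to 500 at 202 s.
Nothing else within 202 s beats 500.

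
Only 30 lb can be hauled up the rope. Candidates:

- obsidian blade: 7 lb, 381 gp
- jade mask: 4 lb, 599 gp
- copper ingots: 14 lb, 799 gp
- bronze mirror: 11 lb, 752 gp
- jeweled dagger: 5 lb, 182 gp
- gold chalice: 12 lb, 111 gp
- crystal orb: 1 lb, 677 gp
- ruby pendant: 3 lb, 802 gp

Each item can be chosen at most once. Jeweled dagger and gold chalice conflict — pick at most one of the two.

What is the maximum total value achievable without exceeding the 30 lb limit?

A density-first pass picks obsidian blade + jade mask + bronze mirror + crystal orb + ruby pendant — 3211 at 26 lb.
Dropping bronze mirror frees 11 lb; slotting in copper ingots (14 lb) lifts the total to 3258 at 29 lb.
Next best is obsidian blade + jade mask + bronze mirror + crystal orb + ruby pendant at 3211 (26 lb) — short by 47.

3258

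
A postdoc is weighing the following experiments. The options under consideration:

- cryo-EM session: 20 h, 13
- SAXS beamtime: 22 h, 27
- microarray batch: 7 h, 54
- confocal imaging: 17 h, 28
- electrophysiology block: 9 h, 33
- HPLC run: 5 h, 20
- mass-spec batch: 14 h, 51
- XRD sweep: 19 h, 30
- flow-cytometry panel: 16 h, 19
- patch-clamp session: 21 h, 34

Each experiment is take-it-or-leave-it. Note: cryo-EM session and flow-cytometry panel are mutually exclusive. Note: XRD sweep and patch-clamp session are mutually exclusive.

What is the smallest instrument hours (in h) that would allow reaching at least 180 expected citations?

Look for the lowest-instrument combination reaching 180.
microarray batch + confocal imaging + electrophysiology block + HPLC run + mass-spec batch reaches 186 using 52 h.
Any bundle with less than 52 h falls short of 180.

52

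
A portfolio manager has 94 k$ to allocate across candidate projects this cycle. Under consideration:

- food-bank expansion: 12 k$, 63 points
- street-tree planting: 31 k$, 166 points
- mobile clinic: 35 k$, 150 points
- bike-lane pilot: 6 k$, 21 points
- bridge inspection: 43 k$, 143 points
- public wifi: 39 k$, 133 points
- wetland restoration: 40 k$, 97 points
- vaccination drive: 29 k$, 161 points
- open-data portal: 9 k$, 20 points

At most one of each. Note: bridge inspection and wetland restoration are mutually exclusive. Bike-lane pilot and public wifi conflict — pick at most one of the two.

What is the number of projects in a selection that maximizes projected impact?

Best achievable projected impact is 431.
food-bank expansion + street-tree planting + bike-lane pilot + vaccination drive + open-data portal hits 431 at 87 k$.
Every optimal selection uses 5 projects.

5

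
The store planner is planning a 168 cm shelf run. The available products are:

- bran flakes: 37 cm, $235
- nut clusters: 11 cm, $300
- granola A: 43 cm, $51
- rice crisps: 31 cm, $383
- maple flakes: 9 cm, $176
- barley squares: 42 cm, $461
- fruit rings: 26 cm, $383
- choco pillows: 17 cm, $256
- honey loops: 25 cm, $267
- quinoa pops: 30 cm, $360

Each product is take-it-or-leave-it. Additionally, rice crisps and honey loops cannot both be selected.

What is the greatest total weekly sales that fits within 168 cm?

Nut clusters + rice crisps + maple flakes + barley squares + fruit rings + choco pillows + quinoa pops uses 166 of the 168 cm and totals 2319.

2319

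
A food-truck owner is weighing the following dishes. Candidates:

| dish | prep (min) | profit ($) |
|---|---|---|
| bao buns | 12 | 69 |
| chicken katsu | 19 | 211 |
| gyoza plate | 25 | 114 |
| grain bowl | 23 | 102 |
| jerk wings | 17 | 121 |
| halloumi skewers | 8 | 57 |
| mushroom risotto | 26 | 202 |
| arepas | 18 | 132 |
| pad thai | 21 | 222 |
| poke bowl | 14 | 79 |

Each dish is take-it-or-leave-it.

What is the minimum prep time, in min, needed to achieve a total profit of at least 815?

Look for the lowest-prep combination reaching 815.
Taking chicken katsu + halloumi skewers + mushroom risotto + arepas + pad thai gives 824 (≥ 815) for 92 min.
No combination under 92 min hits 815.

92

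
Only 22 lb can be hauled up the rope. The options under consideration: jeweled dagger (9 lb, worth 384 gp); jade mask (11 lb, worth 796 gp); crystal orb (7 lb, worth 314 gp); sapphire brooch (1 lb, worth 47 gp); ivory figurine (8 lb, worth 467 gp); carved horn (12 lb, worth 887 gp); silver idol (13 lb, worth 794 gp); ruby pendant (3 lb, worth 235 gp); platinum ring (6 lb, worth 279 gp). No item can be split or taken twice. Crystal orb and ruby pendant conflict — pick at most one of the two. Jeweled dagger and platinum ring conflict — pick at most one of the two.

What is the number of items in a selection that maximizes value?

Best achievable value is 1498.
For example jade mask + ivory figurine + ruby pendant achieves it, using 22 lb.
Any selection reaching 1498 contains exactly 3 items.

3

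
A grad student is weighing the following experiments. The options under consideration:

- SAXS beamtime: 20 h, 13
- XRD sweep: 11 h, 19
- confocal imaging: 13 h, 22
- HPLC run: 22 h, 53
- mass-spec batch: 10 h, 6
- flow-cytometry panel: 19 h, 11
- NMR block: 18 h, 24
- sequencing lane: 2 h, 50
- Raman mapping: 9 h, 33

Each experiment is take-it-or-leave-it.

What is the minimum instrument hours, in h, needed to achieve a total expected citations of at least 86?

Look for the lowest-instrument combination reaching 86.
Taking mass-spec batch + sequencing lane + Raman mapping gives 89 (≥ 86) for 21 h.
No combination under 21 h hits 86.

21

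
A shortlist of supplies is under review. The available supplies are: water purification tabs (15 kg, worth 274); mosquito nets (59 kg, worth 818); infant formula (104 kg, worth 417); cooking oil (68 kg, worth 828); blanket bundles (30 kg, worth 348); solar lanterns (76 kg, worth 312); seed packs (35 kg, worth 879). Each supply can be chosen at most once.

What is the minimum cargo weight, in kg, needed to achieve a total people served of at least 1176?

Look for the lowest-cargo combination reaching 1176.
blanket bundles + seed packs: 1227 people served at 65 kg.
No combination under 65 kg hits 1176.

65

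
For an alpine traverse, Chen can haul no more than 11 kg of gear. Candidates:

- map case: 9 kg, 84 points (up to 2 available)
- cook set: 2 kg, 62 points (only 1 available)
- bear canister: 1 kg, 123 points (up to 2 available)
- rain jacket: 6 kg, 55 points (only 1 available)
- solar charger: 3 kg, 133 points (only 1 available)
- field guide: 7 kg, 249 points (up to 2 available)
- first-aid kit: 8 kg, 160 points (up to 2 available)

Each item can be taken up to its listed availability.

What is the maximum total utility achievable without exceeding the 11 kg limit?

557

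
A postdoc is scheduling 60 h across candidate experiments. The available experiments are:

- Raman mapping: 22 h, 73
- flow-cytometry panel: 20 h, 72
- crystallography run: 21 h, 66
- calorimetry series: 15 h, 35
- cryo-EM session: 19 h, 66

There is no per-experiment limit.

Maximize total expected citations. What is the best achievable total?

216

Taking 3×flow-cytometry panel: 60 h used, 216 in expected citations.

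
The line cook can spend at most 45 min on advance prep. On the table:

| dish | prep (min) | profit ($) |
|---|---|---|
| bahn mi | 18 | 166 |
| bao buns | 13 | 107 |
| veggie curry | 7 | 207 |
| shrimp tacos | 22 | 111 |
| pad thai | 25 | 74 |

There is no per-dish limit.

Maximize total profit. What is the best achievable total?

The ratio ordering already packs tightly: 6×veggie curry, 42 min, 1242.

1242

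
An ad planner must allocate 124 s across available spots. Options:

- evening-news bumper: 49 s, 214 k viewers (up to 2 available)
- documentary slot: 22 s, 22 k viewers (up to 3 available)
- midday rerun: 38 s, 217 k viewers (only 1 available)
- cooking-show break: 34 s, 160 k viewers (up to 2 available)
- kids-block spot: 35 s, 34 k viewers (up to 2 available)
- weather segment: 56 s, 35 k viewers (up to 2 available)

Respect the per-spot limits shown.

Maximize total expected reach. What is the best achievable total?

591

Greedy by ratio would take midday rerun + 2×cooking-show break: 106 s used, total 537.
Replace cooking-show break with evening-news bumper: the trade gains 54 net, giving 591 at 121 s.
Nothing else within 124 s beats 591.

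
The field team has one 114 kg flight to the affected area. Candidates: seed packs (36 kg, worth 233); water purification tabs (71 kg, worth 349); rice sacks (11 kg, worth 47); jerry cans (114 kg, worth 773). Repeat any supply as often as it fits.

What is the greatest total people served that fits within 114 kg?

Best packing: jerry cans — 114 kg, 773 total.
That's the maximum — no swap from here does better than 773.

773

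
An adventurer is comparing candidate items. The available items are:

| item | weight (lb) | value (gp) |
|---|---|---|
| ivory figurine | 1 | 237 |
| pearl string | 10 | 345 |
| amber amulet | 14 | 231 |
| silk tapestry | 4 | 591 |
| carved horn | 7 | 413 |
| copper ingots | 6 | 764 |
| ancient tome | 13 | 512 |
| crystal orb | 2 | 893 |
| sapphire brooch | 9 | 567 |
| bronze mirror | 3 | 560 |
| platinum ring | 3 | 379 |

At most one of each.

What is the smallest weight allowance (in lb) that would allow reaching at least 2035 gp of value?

Look for the lowest-weight combination reaching 2035.
silk tapestry + crystal orb + bronze mirror reaches 2044 using 9 lb.
Below 9 lb the best achievable stays under 2035.

9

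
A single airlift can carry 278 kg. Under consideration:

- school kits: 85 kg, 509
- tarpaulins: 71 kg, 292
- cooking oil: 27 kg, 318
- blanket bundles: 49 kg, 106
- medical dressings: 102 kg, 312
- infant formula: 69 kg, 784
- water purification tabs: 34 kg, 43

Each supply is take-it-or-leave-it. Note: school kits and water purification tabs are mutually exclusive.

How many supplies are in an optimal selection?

Best achievable people served is 1903.
One optimal bundle: school kits + tarpaulins + cooking oil + infant formula (252 kg).
All optima have 4 supplies.

4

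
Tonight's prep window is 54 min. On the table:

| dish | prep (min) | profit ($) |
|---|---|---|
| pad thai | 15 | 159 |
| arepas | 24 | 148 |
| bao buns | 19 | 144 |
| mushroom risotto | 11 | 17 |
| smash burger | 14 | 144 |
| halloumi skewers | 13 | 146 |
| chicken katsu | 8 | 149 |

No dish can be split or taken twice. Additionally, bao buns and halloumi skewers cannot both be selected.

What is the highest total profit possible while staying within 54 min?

598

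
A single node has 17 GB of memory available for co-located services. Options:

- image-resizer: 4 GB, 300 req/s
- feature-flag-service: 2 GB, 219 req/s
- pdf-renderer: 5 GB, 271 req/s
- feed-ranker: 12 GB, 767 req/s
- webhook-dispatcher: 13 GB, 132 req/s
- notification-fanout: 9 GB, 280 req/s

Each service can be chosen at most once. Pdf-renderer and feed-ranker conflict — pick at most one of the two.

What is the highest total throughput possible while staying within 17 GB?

1067

Taking the top-ratio services first gives image-resizer + feature-flag-service + pdf-renderer for 790 (11 GB).
Replace feature-flag-service and pdf-renderer with feed-ranker: the trade gains 277 net, giving 1067 at 16 GB.
Every other selection either busts 17 GB or breaks a pairing rule or fails to beat 1067.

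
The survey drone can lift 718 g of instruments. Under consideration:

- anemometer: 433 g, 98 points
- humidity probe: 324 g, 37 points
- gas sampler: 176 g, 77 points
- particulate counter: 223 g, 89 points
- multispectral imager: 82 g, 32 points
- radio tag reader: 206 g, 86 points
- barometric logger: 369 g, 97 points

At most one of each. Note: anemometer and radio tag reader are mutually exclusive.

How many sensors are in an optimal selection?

The maximum data value within 718 g is 284.
One optimal bundle: gas sampler + particulate counter + multispectral imager + radio tag reader (687 g).
All optima have 4 sensors.

4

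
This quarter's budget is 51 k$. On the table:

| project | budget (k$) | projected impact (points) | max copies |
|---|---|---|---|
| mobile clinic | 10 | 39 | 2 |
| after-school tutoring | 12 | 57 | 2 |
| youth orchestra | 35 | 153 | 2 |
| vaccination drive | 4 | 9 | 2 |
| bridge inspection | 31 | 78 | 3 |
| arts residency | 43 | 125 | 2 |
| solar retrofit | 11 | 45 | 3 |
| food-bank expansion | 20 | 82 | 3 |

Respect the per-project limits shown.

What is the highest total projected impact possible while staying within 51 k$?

219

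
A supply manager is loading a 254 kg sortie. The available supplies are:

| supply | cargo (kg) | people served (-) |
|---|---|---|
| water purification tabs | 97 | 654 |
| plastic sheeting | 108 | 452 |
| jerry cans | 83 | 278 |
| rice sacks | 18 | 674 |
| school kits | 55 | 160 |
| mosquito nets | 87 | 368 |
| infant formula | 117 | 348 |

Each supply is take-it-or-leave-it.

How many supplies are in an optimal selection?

The maximum people served within 254 kg is 1780.
For example water purification tabs + plastic sheeting + rice sacks achieves it, using 223 kg.
Any selection reaching 1780 contains exactly 3 supplies.

3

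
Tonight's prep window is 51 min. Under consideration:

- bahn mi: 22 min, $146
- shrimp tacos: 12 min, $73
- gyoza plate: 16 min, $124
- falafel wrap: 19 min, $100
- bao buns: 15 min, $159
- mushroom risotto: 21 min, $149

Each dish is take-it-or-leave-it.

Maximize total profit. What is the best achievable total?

383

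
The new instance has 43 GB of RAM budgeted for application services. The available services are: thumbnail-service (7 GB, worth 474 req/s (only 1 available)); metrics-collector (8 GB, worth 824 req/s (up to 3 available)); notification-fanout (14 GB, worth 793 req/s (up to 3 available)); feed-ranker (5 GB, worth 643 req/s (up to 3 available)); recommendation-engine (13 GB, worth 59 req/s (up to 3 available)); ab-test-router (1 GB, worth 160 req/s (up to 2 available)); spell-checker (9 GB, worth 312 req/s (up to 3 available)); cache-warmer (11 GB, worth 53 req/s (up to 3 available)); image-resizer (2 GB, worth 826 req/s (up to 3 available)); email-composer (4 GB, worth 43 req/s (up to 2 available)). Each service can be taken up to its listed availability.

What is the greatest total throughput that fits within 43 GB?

6556

A density-first pass picks 2×metrics-collector + 3×feed-ranker + 2×ab-test-router + 3×image-resizer + email-composer — 6418 at 43 GB.
Replace feed-ranker and email-composer with metrics-collector: the trade gains 138 net, giving 6556 at 42 GB.
The spare 1 GB is too small for any remaining service, and no exchange beats 6556.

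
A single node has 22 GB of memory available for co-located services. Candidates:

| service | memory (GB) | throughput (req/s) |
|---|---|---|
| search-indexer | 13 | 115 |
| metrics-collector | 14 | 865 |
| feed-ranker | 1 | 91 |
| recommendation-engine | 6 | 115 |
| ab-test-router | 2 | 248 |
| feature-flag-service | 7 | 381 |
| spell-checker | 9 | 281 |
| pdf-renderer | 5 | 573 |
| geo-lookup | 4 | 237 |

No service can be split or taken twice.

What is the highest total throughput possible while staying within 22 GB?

1777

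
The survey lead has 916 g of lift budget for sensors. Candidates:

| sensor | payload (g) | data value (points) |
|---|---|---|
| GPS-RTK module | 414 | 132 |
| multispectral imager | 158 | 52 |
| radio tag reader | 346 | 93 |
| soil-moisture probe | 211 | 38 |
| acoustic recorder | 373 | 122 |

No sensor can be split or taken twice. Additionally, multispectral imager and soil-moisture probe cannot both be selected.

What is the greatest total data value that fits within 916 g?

267

Density check — multispectral imager 0.33, acoustic recorder 0.33, GPS-RTK module 0.32 are the best per g.
Best packing: multispectral imager + radio tag reader + acoustic recorder — 877 g, 267 total.
An exhaustive check of the 32 subsets confirms 267.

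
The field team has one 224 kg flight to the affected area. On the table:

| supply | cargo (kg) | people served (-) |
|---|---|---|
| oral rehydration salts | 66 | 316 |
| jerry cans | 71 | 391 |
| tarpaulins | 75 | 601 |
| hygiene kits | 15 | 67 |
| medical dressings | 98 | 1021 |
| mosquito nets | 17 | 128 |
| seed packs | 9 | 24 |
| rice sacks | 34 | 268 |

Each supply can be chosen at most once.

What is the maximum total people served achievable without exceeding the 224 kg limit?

2018

By people served per kg: medical dressings 10.42, tarpaulins 8.01, rice sacks 7.88, mosquito nets 7.53 lead.
Best packing: tarpaulins + medical dressings + mosquito nets + rice sacks — 224 kg, 2018 total.
Next best is tarpaulins + hygiene kits + medical dressings + rice sacks at 1957 (222 kg) — short by 61.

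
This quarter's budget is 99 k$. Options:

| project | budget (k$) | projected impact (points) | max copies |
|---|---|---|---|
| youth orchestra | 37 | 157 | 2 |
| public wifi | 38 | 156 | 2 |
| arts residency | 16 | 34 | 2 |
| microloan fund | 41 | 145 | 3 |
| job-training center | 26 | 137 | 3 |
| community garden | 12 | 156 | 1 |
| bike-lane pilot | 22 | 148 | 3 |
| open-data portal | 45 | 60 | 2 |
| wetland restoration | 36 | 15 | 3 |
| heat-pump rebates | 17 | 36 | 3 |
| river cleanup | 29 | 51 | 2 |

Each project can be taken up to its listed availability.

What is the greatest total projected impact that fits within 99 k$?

Ranking by ratio (projected impact/k$): community garden 13.00, bike-lane pilot 6.73, job-training center 5.27, youth orchestra 4.24.
A density-first pass picks arts residency + community garden + 3×bike-lane pilot — 634 at 94 k$.
Dropping arts residency frees 16 k$; slotting in heat-pump rebates (17 k$) lifts the total to 636 at 95 k$.
The spare 4 k$ is too small for any remaining project, and no exchange beats 636.

636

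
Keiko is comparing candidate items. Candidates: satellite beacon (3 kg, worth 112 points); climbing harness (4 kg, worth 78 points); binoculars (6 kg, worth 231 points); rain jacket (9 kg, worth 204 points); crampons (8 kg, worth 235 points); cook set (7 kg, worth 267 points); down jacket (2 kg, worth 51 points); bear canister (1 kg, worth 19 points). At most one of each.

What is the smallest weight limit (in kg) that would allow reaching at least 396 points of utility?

11

Look for the lowest-weight combination reaching 396.
satellite beacon + cook set + bear canister: 398 utility at 11 kg.
Below 11 kg the best achievable stays under 396.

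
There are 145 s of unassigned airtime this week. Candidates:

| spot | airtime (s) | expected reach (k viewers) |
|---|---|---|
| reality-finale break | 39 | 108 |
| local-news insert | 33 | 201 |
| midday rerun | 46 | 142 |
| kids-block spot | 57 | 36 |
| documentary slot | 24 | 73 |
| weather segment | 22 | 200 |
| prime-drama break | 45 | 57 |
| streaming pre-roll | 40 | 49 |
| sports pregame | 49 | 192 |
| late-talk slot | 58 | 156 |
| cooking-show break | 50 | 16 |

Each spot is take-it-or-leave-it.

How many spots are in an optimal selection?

The maximum expected reach within 145 s is 701.
reality-finale break + local-news insert + weather segment + sports pregame hits 701 at 143 s.
Every optimal selection uses 4 spots.

4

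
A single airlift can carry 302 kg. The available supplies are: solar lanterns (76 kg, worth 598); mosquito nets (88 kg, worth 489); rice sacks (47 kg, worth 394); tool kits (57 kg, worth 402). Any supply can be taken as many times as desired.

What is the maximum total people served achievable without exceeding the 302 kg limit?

2380

Greedy by ratio would take 6×rice sacks: 282 kg used, total 2364.
The 94 kg tied up in 2×rice sacks is better spent on 2×tool kits — total rises to 2380 (302 kg).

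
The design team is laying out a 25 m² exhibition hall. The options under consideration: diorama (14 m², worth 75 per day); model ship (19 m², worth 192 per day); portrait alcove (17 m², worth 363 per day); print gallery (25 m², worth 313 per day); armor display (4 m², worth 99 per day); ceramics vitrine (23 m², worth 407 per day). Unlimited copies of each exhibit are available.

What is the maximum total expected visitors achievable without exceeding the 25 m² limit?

By expected visitors per m²: armor display 24.75, portrait alcove 21.35, ceramics vitrine 17.70, print gallery 12.52 lead.
The ratio ordering already packs tightly: 6×armor display, 24 m², 594.
Every other selection either busts 25 m² or fails to beat 594.

594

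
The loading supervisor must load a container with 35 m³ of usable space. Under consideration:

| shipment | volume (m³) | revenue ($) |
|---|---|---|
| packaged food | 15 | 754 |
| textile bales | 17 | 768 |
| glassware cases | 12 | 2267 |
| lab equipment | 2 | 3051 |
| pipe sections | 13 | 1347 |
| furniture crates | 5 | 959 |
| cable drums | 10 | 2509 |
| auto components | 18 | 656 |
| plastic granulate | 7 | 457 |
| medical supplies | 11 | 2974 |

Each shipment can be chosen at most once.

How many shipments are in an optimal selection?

4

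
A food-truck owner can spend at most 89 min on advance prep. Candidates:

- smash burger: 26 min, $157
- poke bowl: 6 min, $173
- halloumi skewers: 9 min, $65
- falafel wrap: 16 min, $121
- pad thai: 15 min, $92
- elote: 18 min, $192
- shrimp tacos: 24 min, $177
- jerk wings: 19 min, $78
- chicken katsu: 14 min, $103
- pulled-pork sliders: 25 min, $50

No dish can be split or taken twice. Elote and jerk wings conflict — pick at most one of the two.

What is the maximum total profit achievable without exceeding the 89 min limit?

The ratio ordering already packs tightly: poke bowl + halloumi skewers + falafel wrap + elote + shrimp tacos + chicken katsu, 87 min, 831.
The closest alternative, poke bowl + halloumi skewers + falafel wrap + pad thai + elote + shrimp tacos, reaches only 820.

831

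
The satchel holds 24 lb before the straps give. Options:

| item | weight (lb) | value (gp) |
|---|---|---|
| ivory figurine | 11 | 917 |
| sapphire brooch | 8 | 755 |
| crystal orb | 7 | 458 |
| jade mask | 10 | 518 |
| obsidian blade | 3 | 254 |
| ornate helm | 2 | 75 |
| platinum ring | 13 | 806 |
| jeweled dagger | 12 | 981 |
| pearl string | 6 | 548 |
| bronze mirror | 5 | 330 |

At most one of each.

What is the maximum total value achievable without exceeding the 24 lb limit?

By value per lb: sapphire brooch 94.38, pearl string 91.33, obsidian blade 84.67 lead.
Greedy by ratio would take sapphire brooch + obsidian blade + ornate helm + pearl string + bronze mirror: 24 lb used, total 1962.
Replace ornate helm and bronze mirror with crystal orb: the trade gains 53 net, giving 2015 at 24 lb.

2015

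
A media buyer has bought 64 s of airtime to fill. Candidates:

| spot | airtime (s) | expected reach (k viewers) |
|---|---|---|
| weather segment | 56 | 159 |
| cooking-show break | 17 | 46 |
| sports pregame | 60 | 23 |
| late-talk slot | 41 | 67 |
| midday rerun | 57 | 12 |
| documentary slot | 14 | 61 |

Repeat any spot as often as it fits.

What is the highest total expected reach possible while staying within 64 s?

244

By expected reach per s: documentary slot 4.36, weather segment 2.84, cooking-show break 2.71 lead.
The ratio ordering already packs tightly: 4×documentary slot, 56 s, 244.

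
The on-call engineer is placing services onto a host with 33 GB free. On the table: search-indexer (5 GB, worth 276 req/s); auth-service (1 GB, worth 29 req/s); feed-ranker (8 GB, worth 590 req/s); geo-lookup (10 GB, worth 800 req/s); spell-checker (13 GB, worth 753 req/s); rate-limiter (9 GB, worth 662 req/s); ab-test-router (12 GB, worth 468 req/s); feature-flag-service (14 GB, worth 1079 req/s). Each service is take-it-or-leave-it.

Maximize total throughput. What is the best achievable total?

2541

A density-first pass picks auth-service + feed-ranker + geo-lookup + feature-flag-service — 2498 at 33 GB.
The 9 GB tied up in auth-service and feed-ranker is better spent on rate-limiter — total rises to 2541 (33 GB).
That's the maximum — no swap from here does better than 2541.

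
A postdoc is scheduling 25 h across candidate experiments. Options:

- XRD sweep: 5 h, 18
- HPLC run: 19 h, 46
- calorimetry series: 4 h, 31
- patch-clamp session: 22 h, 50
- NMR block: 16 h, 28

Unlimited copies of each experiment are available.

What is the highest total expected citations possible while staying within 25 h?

186

Taking 6×calorimetry series: 24 h used, 186 in expected citations.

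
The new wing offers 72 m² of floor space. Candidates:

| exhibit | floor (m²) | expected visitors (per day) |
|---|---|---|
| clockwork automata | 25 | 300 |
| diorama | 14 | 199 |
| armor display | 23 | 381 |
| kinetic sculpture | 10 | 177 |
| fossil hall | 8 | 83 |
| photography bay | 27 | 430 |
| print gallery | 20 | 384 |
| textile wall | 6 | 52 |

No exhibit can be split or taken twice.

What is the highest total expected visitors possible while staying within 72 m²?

1195

Taking the top-ratio exhibits first gives diorama + armor display + kinetic sculpture + print gallery for 1141 (67 m²).
The 24 m² tied up in diorama and kinetic sculpture is better spent on photography bay — total rises to 1195 (70 m²).
Runner-up diorama + kinetic sculpture + photography bay + print gallery tops out at 1190.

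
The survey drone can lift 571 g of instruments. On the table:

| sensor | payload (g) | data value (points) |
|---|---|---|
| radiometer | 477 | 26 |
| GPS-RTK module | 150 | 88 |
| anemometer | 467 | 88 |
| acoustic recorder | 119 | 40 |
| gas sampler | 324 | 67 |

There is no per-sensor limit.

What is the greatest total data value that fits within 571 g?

304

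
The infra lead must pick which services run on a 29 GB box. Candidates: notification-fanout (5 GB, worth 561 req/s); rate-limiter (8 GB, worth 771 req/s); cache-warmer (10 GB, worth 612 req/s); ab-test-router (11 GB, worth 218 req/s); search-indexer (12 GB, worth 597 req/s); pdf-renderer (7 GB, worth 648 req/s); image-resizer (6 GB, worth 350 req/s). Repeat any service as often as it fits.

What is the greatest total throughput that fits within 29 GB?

Taking the top-ratio services first gives 5×notification-fanout for 2805 (25 GB).
Replace notification-fanout with rate-limiter: the trade gains 210 net, giving 3015 at 28 GB.
No other feasible combination exceeds 3015.

3015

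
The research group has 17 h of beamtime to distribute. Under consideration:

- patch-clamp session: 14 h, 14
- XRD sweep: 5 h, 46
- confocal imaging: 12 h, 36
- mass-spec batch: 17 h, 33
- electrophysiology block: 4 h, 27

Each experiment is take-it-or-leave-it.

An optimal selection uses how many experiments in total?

2

Best achievable expected citations is 82.
For example XRD sweep + confocal imaging achieves it, using 17 h.
Every optimal selection uses 2 experiments.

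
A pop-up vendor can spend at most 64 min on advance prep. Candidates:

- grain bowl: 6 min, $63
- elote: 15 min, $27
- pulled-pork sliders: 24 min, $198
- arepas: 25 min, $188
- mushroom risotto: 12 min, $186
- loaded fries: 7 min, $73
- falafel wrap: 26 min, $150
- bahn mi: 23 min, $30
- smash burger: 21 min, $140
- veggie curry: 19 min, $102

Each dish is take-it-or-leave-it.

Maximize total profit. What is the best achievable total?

597

By profit per min: mushroom risotto 15.50, grain bowl 10.50, loaded fries 10.43, pulled-pork sliders 8.25 lead.
A density-first pass picks grain bowl + elote + pulled-pork sliders + mushroom risotto + loaded fries — 547 at 64 min.
The 21 min tied up in grain bowl and elote is better spent on smash burger — total rises to 597 (64 min).
An exhaustive check of the 1024 subsets confirms 597.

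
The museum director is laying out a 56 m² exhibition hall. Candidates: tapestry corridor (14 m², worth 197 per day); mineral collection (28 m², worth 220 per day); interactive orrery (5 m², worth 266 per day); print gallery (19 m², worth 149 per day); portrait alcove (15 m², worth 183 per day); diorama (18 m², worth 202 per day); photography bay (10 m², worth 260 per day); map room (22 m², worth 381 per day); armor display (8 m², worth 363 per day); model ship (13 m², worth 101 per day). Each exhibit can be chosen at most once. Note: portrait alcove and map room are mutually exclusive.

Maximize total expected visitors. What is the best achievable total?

1288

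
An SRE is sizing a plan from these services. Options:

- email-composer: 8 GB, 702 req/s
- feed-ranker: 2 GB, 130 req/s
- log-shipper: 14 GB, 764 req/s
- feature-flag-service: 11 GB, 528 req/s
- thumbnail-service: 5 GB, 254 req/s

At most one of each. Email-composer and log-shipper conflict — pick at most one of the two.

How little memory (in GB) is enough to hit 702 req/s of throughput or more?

8

Look for the lowest-memory combination reaching 702.
Taking email-composer gives 702 (≥ 702) for 8 GB.
Any bundle with less than 8 GB falls short of 702.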